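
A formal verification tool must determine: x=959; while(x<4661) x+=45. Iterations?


Step 1: x goes from 959 toward 4661 by 45; the body runs while x<4661, so iterations = ceil((bound-start)/step)
Step 2: Distance=3702
Step 3: ceil(3702/45)=83

83


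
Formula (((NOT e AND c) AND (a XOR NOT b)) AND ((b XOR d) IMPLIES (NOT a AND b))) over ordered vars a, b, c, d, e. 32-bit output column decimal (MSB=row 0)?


Formula: (((NOT e AND c) AND (a XOR NOT b)) AND ((b XOR d) IMPLIES (NOT a AND b))) over a, b, c, d, e (32 rows)
Evaluate each row (bits = a,b,c,d,e, MSB first):
  row 0 [00000]: (((NOT 0 AND 0) AND (0 XOR NOT 0)) AND ((0 XOR 0) IMPLIES (NOT 0 AND 0))) -> 0
  row 1 [00001]: (((NOT 1 AND 0) AND (0 XOR NOT 0)) AND ((0 XOR 0) IMPLIES (NOT 0 AND 0))) -> 0
  row 2 [00010]: (((NOT 0 AND 0) AND (0 XOR NOT 0)) AND ((0 XOR 1) IMPLIES (NOT 0 AND 0))) -> 0
  row 3 [00011]: (((NOT 1 AND 0) AND (0 XOR NOT 0)) AND ((0 XOR 1) IMPLIES (NOT 0 AND 0))) -> 0
  row 4 [00100]: (((NOT 0 AND 1) AND (0 XOR NOT 0)) AND ((0 XOR 0) IMPLIES (NOT 0 AND 0))) -> 1
  row 5 [00101]: (((NOT 1 AND 1) AND (0 XOR NOT 0)) AND ((0 XOR 0) IMPLIES (NOT 0 AND 0))) -> 0
  row 6 [00110]: (((NOT 0 AND 1) AND (0 XOR NOT 0)) AND ((0 XOR 1) IMPLIES (NOT 0 AND 0))) -> 0
  row 7 [00111]: (((NOT 1 AND 1) AND (0 XOR NOT 0)) AND ((0 XOR 1) IMPLIES (NOT 0 AND 0))) -> 0
  row 8 [01000]: (((NOT 0 AND 0) AND (0 XOR NOT 1)) AND ((1 XOR 0) IMPLIES (NOT 0 AND 1))) -> 0
  row 9 [01001]: (((NOT 1 AND 0) AND (0 XOR NOT 1)) AND ((1 XOR 0) IMPLIES (NOT 0 AND 1))) -> 0
  row 10 [01010]: (((NOT 0 AND 0) AND (0 XOR NOT 1)) AND ((1 XOR 1) IMPLIES (NOT 0 AND 1))) -> 0
  row 11 [01011]: (((NOT 1 AND 0) AND (0 XOR NOT 1)) AND ((1 XOR 1) IMPLIES (NOT 0 AND 1))) -> 0
  row 12 [01100]: (((NOT 0 AND 1) AND (0 XOR NOT 1)) AND ((1 XOR 0) IMPLIES (NOT 0 AND 1))) -> 0
  row 13 [01101]: (((NOT 1 AND 1) AND (0 XOR NOT 1)) AND ((1 XOR 0) IMPLIES (NOT 0 AND 1))) -> 0
  row 14 [01110]: (((NOT 0 AND 1) AND (0 XOR NOT 1)) AND ((1 XOR 1) IMPLIES (NOT 0 AND 1))) -> 0
  row 15 [01111]: (((NOT 1 AND 1) AND (0 XOR NOT 1)) AND ((1 XOR 1) IMPLIES (NOT 0 AND 1))) -> 0
  row 16 [10000]: (((NOT 0 AND 0) AND (1 XOR NOT 0)) AND ((0 XOR 0) IMPLIES (NOT 1 AND 0))) -> 0
  row 17 [10001]: (((NOT 1 AND 0) AND (1 XOR NOT 0)) AND ((0 XOR 0) IMPLIES (NOT 1 AND 0))) -> 0
  row 18 [10010]: (((NOT 0 AND 0) AND (1 XOR NOT 0)) AND ((0 XOR 1) IMPLIES (NOT 1 AND 0))) -> 0
  row 19 [10011]: (((NOT 1 AND 0) AND (1 XOR NOT 0)) AND ((0 XOR 1) IMPLIES (NOT 1 AND 0))) -> 0
  row 20 [10100]: (((NOT 0 AND 1) AND (1 XOR NOT 0)) AND ((0 XOR 0) IMPLIES (NOT 1 AND 0))) -> 0
  row 21 [10101]: (((NOT 1 AND 1) AND (1 XOR NOT 0)) AND ((0 XOR 0) IMPLIES (NOT 1 AND 0))) -> 0
  row 22 [10110]: (((NOT 0 AND 1) AND (1 XOR NOT 0)) AND ((0 XOR 1) IMPLIES (NOT 1 AND 0))) -> 0
  row 23 [10111]: (((NOT 1 AND 1) AND (1 XOR NOT 0)) AND ((0 XOR 1) IMPLIES (NOT 1 AND 0))) -> 0
  row 24 [11000]: (((NOT 0 AND 0) AND (1 XOR NOT 1)) AND ((1 XOR 0) IMPLIES (NOT 1 AND 1))) -> 0
  row 25 [11001]: (((NOT 1 AND 0) AND (1 XOR NOT 1)) AND ((1 XOR 0) IMPLIES (NOT 1 AND 1))) -> 0
  row 26 [11010]: (((NOT 0 AND 0) AND (1 XOR NOT 1)) AND ((1 XOR 1) IMPLIES (NOT 1 AND 1))) -> 0
  row 27 [11011]: (((NOT 1 AND 0) AND (1 XOR NOT 1)) AND ((1 XOR 1) IMPLIES (NOT 1 AND 1))) -> 0
  row 28 [11100]: (((NOT 0 AND 1) AND (1 XOR NOT 1)) AND ((1 XOR 0) IMPLIES (NOT 1 AND 1))) -> 0
  row 29 [11101]: (((NOT 1 AND 1) AND (1 XOR NOT 1)) AND ((1 XOR 0) IMPLIES (NOT 1 AND 1))) -> 0
  row 30 [11110]: (((NOT 0 AND 1) AND (1 XOR NOT 1)) AND ((1 XOR 1) IMPLIES (NOT 1 AND 1))) -> 1
  row 31 [11111]: (((NOT 1 AND 1) AND (1 XOR NOT 1)) AND ((1 XOR 1) IMPLIES (NOT 1 AND 1))) -> 0
Full result column, 4 rows per line (a,b,c fixed per line; d,e runs 00..11 left to right):
  rows 0-3 [a,b,c=000]: 0000  = hex 0
  rows 4-7 [a,b,c=001]: 1000  = hex 8
  rows 8-11 [a,b,c=010]: 0000  = hex 0
  rows 12-15 [a,b,c=011]: 0000  = hex 0
  rows 16-19 [a,b,c=100]: 0000  = hex 0
  rows 20-23 [a,b,c=101]: 0000  = hex 0
  rows 24-27 [a,b,c=110]: 0000  = hex 0
  rows 28-31 [a,b,c=111]: 0010  = hex 2
Output column (row 0 .. row 31) = 00001000000000000000000000000010
Output column grouped in 4s = 0000 1000 0000 0000 0000 0000 0000 0010 = 0x08000002
Convert to decimal digit by digit (value = value*16 + digit):
  0 -> 0
  0*16 + 8 = 8
  8*16 + 0 = 128
  128*16 + 0 = 2048
  2048*16 + 0 = 32768
  32768*16 + 0 = 524288
  524288*16 + 0 = 8388608
  8388608*16 + 2 = 134217730
Decimal = 134217730

134217730


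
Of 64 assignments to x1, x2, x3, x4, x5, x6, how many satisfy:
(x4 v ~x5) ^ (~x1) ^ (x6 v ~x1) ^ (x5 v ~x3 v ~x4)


CNF with 4 clauses over 6 vars (64 assignments).
An assignment satisfies CNF iff every clause has >=1 true literal.
Check each row (bits = x1,x2,x3,x4,x5,x6; clause T/F shown):
  row 0 [000000]: clauses=TTTT -> 1
  row 1 [000001]: clauses=TTTT -> 1
  row 2 [000010]: clauses=FTTT -> 0
  row 3 [000011]: clauses=FTTT -> 0
  row 4 [000100]: clauses=TTTT -> 1
  (every remaining row is evaluated the same way; all 64 results are listed next)
Full result column, 8 rows per line (x1,x2,x3 fixed per line; x4,x5,x6 runs 000..111 left to right):
  rows 0-7 [x1,x2,x3=000]: 11001111  (ones: 6)
  rows 8-15 [x1,x2,x3=001]: 11000011  (ones: 4)
  rows 16-23 [x1,x2,x3=010]: 11001111  (ones: 6)
  rows 24-31 [x1,x2,x3=011]: 11000011  (ones: 4)
  rows 32-39 [x1,x2,x3=100]: 00000000  (ones: 0)
  rows 40-47 [x1,x2,x3=101]: 00000000  (ones: 0)
  rows 48-55 [x1,x2,x3=110]: 00000000  (ones: 0)
  rows 56-63 [x1,x2,x3=111]: 00000000  (ones: 0)
Satisfying assignments = 6+4+6+4+0+0+0+0 = 20

20


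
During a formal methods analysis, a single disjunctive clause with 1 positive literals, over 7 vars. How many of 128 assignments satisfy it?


Step 1: Total=2^7=128
Step 2: Unsat when all 1 false: 2^6=64
Step 3: Sat=128-64=64

64


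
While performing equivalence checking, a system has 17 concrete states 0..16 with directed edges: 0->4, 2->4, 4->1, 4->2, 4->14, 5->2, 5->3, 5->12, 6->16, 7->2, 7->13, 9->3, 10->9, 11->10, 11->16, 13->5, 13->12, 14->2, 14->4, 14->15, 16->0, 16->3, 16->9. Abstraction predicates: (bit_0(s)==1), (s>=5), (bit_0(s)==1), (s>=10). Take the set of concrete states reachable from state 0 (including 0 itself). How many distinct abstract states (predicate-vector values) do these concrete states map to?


BFS from 0:
Concrete reachable: {0, 1, 2, 4, 14, 15}
Abstract via predicates (bit_0(s)==1), (s>=5), (bit_0(s)==1), (s>=10):
  (0,0,0,0) <- {0, 2, 4}
  (0,1,0,1) <- {14}
  (1,0,1,0) <- {1}
  (1,1,1,1) <- {15}
Distinct abstract states = 4

4


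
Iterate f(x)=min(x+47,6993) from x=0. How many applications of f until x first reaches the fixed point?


Step 1: x=0, cap=6993, increment=47
Step 2: x grows by 47 each step until capped at 6993; fixed point is x=6993
Step 3: iterations = ceil(6993/47) = 149

149


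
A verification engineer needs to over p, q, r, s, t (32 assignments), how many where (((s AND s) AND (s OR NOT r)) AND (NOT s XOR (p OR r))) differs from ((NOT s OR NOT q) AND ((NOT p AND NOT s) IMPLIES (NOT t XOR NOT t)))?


F1 = (((s AND s) AND (s OR NOT r)) AND (NOT s XOR (p OR r)))
F2 = ((NOT s OR NOT q) AND ((NOT p AND NOT s) IMPLIES (NOT t XOR NOT t)))
Evaluate both on each of 32 rows (bits = p,q,r,s,t):
  row 0 [00000]: F1=0 F2=0 -> 0
  row 1 [00001]: F1=0 F2=0 -> 0
  row 2 [00010]: F1=0 F2=1 (differ) -> 1
  row 3 [00011]: F1=0 F2=1 (differ) -> 1
  row 4 [00100]: F1=0 F2=0 -> 0
  row 5 [00101]: F1=0 F2=0 -> 0
  row 6 [00110]: F1=1 F2=1 -> 0
  row 7 [00111]: F1=1 F2=1 -> 0
  row 8 [01000]: F1=0 F2=0 -> 0
  row 9 [01001]: F1=0 F2=0 -> 0
  row 10 [01010]: F1=0 F2=0 -> 0
  row 11 [01011]: F1=0 F2=0 -> 0
  row 12 [01100]: F1=0 F2=0 -> 0
  row 13 [01101]: F1=0 F2=0 -> 0
  row 14 [01110]: F1=1 F2=0 (differ) -> 1
  row 15 [01111]: F1=1 F2=0 (differ) -> 1
  row 16 [10000]: F1=0 F2=1 (differ) -> 1
  row 17 [10001]: F1=0 F2=1 (differ) -> 1
  row 18 [10010]: F1=1 F2=1 -> 0
  row 19 [10011]: F1=1 F2=1 -> 0
  row 20 [10100]: F1=0 F2=1 (differ) -> 1
  row 21 [10101]: F1=0 F2=1 (differ) -> 1
  row 22 [10110]: F1=1 F2=1 -> 0
  row 23 [10111]: F1=1 F2=1 -> 0
  row 24 [11000]: F1=0 F2=1 (differ) -> 1
  row 25 [11001]: F1=0 F2=1 (differ) -> 1
  row 26 [11010]: F1=1 F2=0 (differ) -> 1
  row 27 [11011]: F1=1 F2=0 (differ) -> 1
  row 28 [11100]: F1=0 F2=1 (differ) -> 1
  row 29 [11101]: F1=0 F2=1 (differ) -> 1
  row 30 [11110]: F1=1 F2=0 (differ) -> 1
  row 31 [11111]: F1=1 F2=0 (differ) -> 1
Full result column, 8 rows per line (p,q fixed per line; r,s,t runs 000..111 left to right):
  rows 0-7 [p,q=00]: 00110000  (ones: 2)
  rows 8-15 [p,q=01]: 00000011  (ones: 2)
  rows 16-23 [p,q=10]: 11001100  (ones: 4)
  rows 24-31 [p,q=11]: 11111111  (ones: 8)
Disagreements = 2+2+4+8 = 16

16


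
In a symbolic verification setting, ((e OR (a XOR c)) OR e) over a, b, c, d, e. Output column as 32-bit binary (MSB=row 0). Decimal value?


Formula: ((e OR (a XOR c)) OR e) over a, b, c, d, e (32 rows)
Evaluate each row (bits = a,b,c,d,e, MSB first):
  row 0 [00000]: ((0 OR (0 XOR 0)) OR 0) -> 0
  row 1 [00001]: ((1 OR (0 XOR 0)) OR 1) -> 1
  row 2 [00010]: ((0 OR (0 XOR 0)) OR 0) -> 0
  row 3 [00011]: ((1 OR (0 XOR 0)) OR 1) -> 1
  row 4 [00100]: ((0 OR (0 XOR 1)) OR 0) -> 1
  row 5 [00101]: ((1 OR (0 XOR 1)) OR 1) -> 1
  row 6 [00110]: ((0 OR (0 XOR 1)) OR 0) -> 1
  row 7 [00111]: ((1 OR (0 XOR 1)) OR 1) -> 1
  row 8 [01000]: ((0 OR (0 XOR 0)) OR 0) -> 0
  row 9 [01001]: ((1 OR (0 XOR 0)) OR 1) -> 1
  row 10 [01010]: ((0 OR (0 XOR 0)) OR 0) -> 0
  row 11 [01011]: ((1 OR (0 XOR 0)) OR 1) -> 1
  row 12 [01100]: ((0 OR (0 XOR 1)) OR 0) -> 1
  row 13 [01101]: ((1 OR (0 XOR 1)) OR 1) -> 1
  row 14 [01110]: ((0 OR (0 XOR 1)) OR 0) -> 1
  row 15 [01111]: ((1 OR (0 XOR 1)) OR 1) -> 1
  row 16 [10000]: ((0 OR (1 XOR 0)) OR 0) -> 1
  row 17 [10001]: ((1 OR (1 XOR 0)) OR 1) -> 1
  row 18 [10010]: ((0 OR (1 XOR 0)) OR 0) -> 1
  row 19 [10011]: ((1 OR (1 XOR 0)) OR 1) -> 1
  row 20 [10100]: ((0 OR (1 XOR 1)) OR 0) -> 0
  row 21 [10101]: ((1 OR (1 XOR 1)) OR 1) -> 1
  row 22 [10110]: ((0 OR (1 XOR 1)) OR 0) -> 0
  row 23 [10111]: ((1 OR (1 XOR 1)) OR 1) -> 1
  row 24 [11000]: ((0 OR (1 XOR 0)) OR 0) -> 1
  row 25 [11001]: ((1 OR (1 XOR 0)) OR 1) -> 1
  row 26 [11010]: ((0 OR (1 XOR 0)) OR 0) -> 1
  row 27 [11011]: ((1 OR (1 XOR 0)) OR 1) -> 1
  row 28 [11100]: ((0 OR (1 XOR 1)) OR 0) -> 0
  row 29 [11101]: ((1 OR (1 XOR 1)) OR 1) -> 1
  row 30 [11110]: ((0 OR (1 XOR 1)) OR 0) -> 0
  row 31 [11111]: ((1 OR (1 XOR 1)) OR 1) -> 1
Full result column, 4 rows per line (a,b,c fixed per line; d,e runs 00..11 left to right):
  rows 0-3 [a,b,c=000]: 0101  = hex 5
  rows 4-7 [a,b,c=001]: 1111  = hex F
  rows 8-11 [a,b,c=010]: 0101  = hex 5
  rows 12-15 [a,b,c=011]: 1111  = hex F
  rows 16-19 [a,b,c=100]: 1111  = hex F
  rows 20-23 [a,b,c=101]: 0101  = hex 5
  rows 24-27 [a,b,c=110]: 1111  = hex F
  rows 28-31 [a,b,c=111]: 0101  = hex 5
Output column (row 0 .. row 31) = 01011111010111111111010111110101
Output column grouped in 4s = 0101 1111 0101 1111 1111 0101 1111 0101 = 0x5F5FF5F5
Convert to decimal digit by digit (value = value*16 + digit):
  5 -> 5
  5*16 + 15 (F) = 95
  95*16 + 5 = 1525
  1525*16 + 15 (F) = 24415
  24415*16 + 15 (F) = 390655
  390655*16 + 5 = 6250485
  6250485*16 + 15 (F) = 100007775
  100007775*16 + 5 = 1600124405
Decimal = 1600124405

1600124405


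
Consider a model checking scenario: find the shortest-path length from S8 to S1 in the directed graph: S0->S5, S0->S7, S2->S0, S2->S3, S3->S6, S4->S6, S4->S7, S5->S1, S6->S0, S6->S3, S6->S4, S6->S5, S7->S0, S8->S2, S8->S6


BFS layer-by-layer from S8:
  dist 0: {S8}
  dist 1: {S2, S6}
  dist 2: {S0, S3, S4, S5}
  dist 3: {S1, S7}
  -> S1 reached at distance 3
Shortest path length = 3

3


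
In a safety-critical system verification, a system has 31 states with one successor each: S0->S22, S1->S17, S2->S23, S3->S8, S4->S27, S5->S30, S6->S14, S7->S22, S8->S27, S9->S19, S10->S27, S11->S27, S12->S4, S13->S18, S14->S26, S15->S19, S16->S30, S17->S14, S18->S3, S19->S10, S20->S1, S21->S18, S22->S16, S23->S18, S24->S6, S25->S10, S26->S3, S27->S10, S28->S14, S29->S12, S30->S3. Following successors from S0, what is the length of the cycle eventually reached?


Trace from S0 until a state repeats:
  S0 -> S22 -> S16 -> S30 -> S3 -> S8 -> S27 -> S10 -> S27
S27 first seen at step 6, revisited at step 8.
Cycle length = 8 - 6 = 2

2


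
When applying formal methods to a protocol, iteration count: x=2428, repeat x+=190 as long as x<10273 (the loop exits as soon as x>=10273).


Step 1: x goes from 2428 toward 10273 by 190; the body runs while x<10273, so iterations = ceil((bound-start)/step)
Step 2: Distance=7845
Step 3: ceil(7845/190)=42

42


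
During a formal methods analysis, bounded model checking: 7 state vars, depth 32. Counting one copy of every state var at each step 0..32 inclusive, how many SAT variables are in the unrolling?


BMC unrolls to depth k, creating one copy of each state var for steps 0..k.
Step count = 32 + 1 = 33 (steps 0 through 32)
Vars per step = 7
Total = 7 * 33 = 231

231


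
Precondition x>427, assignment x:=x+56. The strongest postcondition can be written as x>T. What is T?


Formula: sp(P, x:=E) = exists old_x. (x = E[old_x/x]) AND P[old_x/x] (old_x is the value of x before the assignment; eliminate old_x by solving x = E[old_x/x] for old_x)
Step 1: Precondition P: x>427, i.e. old_x > 427
Step 2: Assignment gives x = old_x + 56, so old_x = x - 56
Step 3: Substitute into P: x - 56 > 427
Step 4: Simplify: x > 427+56 = 483

483


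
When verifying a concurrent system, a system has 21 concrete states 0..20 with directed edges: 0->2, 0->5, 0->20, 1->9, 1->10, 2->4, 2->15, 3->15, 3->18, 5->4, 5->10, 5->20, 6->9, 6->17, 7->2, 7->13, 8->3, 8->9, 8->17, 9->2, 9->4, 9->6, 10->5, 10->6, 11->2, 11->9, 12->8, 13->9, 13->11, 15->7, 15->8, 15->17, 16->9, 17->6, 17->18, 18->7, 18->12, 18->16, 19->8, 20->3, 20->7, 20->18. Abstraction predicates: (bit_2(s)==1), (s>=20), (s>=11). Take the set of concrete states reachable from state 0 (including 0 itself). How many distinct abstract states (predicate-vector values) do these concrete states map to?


BFS from 0:
Concrete reachable: {0, 2, 3, 4, 5, 6, 7, 8, 9, 10, 11, 12, 13, 15, 16, 17, 18, 20}
Abstract via predicates (bit_2(s)==1), (s>=20), (s>=11):
  (0,0,0) <- {0, 2, 3, 8, 9, 10}
  (0,0,1) <- {11, 16, 17, 18}
  (1,0,0) <- {4, 5, 6, 7}
  (1,0,1) <- {12, 13, 15}
  (1,1,1) <- {20}
Distinct abstract states = 5

5


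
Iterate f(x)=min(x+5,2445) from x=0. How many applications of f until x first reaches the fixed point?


Step 1: x=0, cap=2445, increment=5
Step 2: x grows by 5 each step until capped at 2445; fixed point is x=2445
Step 3: iterations = ceil(2445/5) = 489

489


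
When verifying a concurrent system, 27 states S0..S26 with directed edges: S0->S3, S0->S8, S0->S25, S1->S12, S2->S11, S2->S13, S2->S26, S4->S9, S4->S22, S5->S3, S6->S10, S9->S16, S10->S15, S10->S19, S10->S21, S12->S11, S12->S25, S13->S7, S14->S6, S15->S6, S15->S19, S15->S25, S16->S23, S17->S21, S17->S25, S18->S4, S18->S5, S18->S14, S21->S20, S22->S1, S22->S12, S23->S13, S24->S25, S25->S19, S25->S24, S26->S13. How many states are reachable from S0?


BFS from S0:
  layer 0: {S0}
  layer 1: {S3, S8, S25}
  layer 2: {S19, S24}
Reachable set: {S0, S3, S8, S19, S24, S25}
Count = 6

6


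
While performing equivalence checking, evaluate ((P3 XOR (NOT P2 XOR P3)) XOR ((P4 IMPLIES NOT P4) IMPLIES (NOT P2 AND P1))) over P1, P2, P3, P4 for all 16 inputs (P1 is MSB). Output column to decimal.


Formula: ((P3 XOR (NOT P2 XOR P3)) XOR ((P4 IMPLIES NOT P4) IMPLIES (NOT P2 AND P1))) over P1, P2, P3, P4 (16 rows)
Evaluate each row (bits = P1,P2,P3,P4, MSB first):
  row 0 [0000]: ((0 XOR (NOT 0 XOR 0)) XOR ((0 IMPLIES NOT 0) IMPLIES (NOT 0 AND 0))) -> 1
  row 1 [0001]: ((0 XOR (NOT 0 XOR 0)) XOR ((1 IMPLIES NOT 1) IMPLIES (NOT 0 AND 0))) -> 0
  row 2 [0010]: ((1 XOR (NOT 0 XOR 1)) XOR ((0 IMPLIES NOT 0) IMPLIES (NOT 0 AND 0))) -> 1
  row 3 [0011]: ((1 XOR (NOT 0 XOR 1)) XOR ((1 IMPLIES NOT 1) IMPLIES (NOT 0 AND 0))) -> 0
  row 4 [0100]: ((0 XOR (NOT 1 XOR 0)) XOR ((0 IMPLIES NOT 0) IMPLIES (NOT 1 AND 0))) -> 0
  row 5 [0101]: ((0 XOR (NOT 1 XOR 0)) XOR ((1 IMPLIES NOT 1) IMPLIES (NOT 1 AND 0))) -> 1
  row 6 [0110]: ((1 XOR (NOT 1 XOR 1)) XOR ((0 IMPLIES NOT 0) IMPLIES (NOT 1 AND 0))) -> 0
  row 7 [0111]: ((1 XOR (NOT 1 XOR 1)) XOR ((1 IMPLIES NOT 1) IMPLIES (NOT 1 AND 0))) -> 1
  row 8 [1000]: ((0 XOR (NOT 0 XOR 0)) XOR ((0 IMPLIES NOT 0) IMPLIES (NOT 0 AND 1))) -> 0
  row 9 [1001]: ((0 XOR (NOT 0 XOR 0)) XOR ((1 IMPLIES NOT 1) IMPLIES (NOT 0 AND 1))) -> 0
  row 10 [1010]: ((1 XOR (NOT 0 XOR 1)) XOR ((0 IMPLIES NOT 0) IMPLIES (NOT 0 AND 1))) -> 0
  row 11 [1011]: ((1 XOR (NOT 0 XOR 1)) XOR ((1 IMPLIES NOT 1) IMPLIES (NOT 0 AND 1))) -> 0
  row 12 [1100]: ((0 XOR (NOT 1 XOR 0)) XOR ((0 IMPLIES NOT 0) IMPLIES (NOT 1 AND 1))) -> 0
  row 13 [1101]: ((0 XOR (NOT 1 XOR 0)) XOR ((1 IMPLIES NOT 1) IMPLIES (NOT 1 AND 1))) -> 1
  row 14 [1110]: ((1 XOR (NOT 1 XOR 1)) XOR ((0 IMPLIES NOT 0) IMPLIES (NOT 1 AND 1))) -> 0
  row 15 [1111]: ((1 XOR (NOT 1 XOR 1)) XOR ((1 IMPLIES NOT 1) IMPLIES (NOT 1 AND 1))) -> 1
Full result column, 4 rows per line (P1,P2 fixed per line; P3,P4 runs 00..11 left to right):
  rows 0-3 [P1,P2=00]: 1010  = hex A
  rows 4-7 [P1,P2=01]: 0101  = hex 5
  rows 8-11 [P1,P2=10]: 0000  = hex 0
  rows 12-15 [P1,P2=11]: 0101  = hex 5
Output column (row 0 .. row 15) = 1010010100000101
Output column grouped in 4s = 1010 0101 0000 0101 = 0xA505
Convert to decimal digit by digit (value = value*16 + digit):
  A -> 10
  10*16 + 5 = 165
  165*16 + 0 = 2640
  2640*16 + 5 = 42245
Decimal = 42245

42245


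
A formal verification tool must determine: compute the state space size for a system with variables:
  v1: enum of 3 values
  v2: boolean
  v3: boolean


State space = product of domain sizes of all variables.
Domain sizes:
  v1 (enum of 3 values): 3
  v2 (boolean): 2
  v3 (boolean): 2
Product = 3 * 2 * 2 = 12

12


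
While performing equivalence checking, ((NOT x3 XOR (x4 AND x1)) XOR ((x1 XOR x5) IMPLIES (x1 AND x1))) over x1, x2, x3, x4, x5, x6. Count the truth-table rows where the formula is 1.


Formula: ((NOT x3 XOR (x4 AND x1)) XOR ((x1 XOR x5) IMPLIES (x1 AND x1))) over 6 vars (64 rows)
Evaluate each row (x1, x2, x3, x4, x5, x6 as bits, MSB first):
  row 0 [000000]: ((NOT 0 XOR (0 AND 0)) XOR ((0 XOR 0) IMPLIES (0 AND 0))) -> 0
  row 1 [000001]: ((NOT 0 XOR (0 AND 0)) XOR ((0 XOR 0) IMPLIES (0 AND 0))) -> 0
  row 2 [000010]: ((NOT 0 XOR (0 AND 0)) XOR ((0 XOR 1) IMPLIES (0 AND 0))) -> 1
  row 3 [000011]: ((NOT 0 XOR (0 AND 0)) XOR ((0 XOR 1) IMPLIES (0 AND 0))) -> 1
  row 4 [000100]: ((NOT 0 XOR (1 AND 0)) XOR ((0 XOR 0) IMPLIES (0 AND 0))) -> 0
  (every remaining row is evaluated the same way; all 64 results are listed next)
Full result column, 8 rows per line (x1,x2,x3 fixed per line; x4,x5,x6 runs 000..111 left to right):
  rows 0-7 [x1,x2,x3=000]: 00110011  (ones: 4)
  rows 8-15 [x1,x2,x3=001]: 11001100  (ones: 4)
  rows 16-23 [x1,x2,x3=010]: 00110011  (ones: 4)
  rows 24-31 [x1,x2,x3=011]: 11001100  (ones: 4)
  rows 32-39 [x1,x2,x3=100]: 00001111  (ones: 4)
  rows 40-47 [x1,x2,x3=101]: 11110000  (ones: 4)
  rows 48-55 [x1,x2,x3=110]: 00001111  (ones: 4)
  rows 56-63 [x1,x2,x3=111]: 11110000  (ones: 4)
Count of 1-rows = 4+4+4+4+4+4+4+4 = 32

32


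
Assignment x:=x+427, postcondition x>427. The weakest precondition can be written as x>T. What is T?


Formula: wp(x:=E, P) = P[E/x] (substitute E for x in postcondition)
Step 1: Postcondition: x>427
Step 2: Substitute x+427 for x: x+427>427
Step 3: Solve for x: x > 427-427 = 0

0


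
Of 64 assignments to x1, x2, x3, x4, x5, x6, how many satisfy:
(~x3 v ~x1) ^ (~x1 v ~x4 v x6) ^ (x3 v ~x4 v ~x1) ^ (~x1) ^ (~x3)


CNF with 5 clauses over 6 vars (64 assignments).
An assignment satisfies CNF iff every clause has >=1 true literal.
Check each row (bits = x1,x2,x3,x4,x5,x6; clause T/F shown):
  row 0 [000000]: clauses=TTTTT -> 1
  row 1 [000001]: clauses=TTTTT -> 1
  row 2 [000010]: clauses=TTTTT -> 1
  row 3 [000011]: clauses=TTTTT -> 1
  row 4 [000100]: clauses=TTTTT -> 1
  (every remaining row is evaluated the same way; all 64 results are listed next)
Full result column, 8 rows per line (x1,x2,x3 fixed per line; x4,x5,x6 runs 000..111 left to right):
  rows 0-7 [x1,x2,x3=000]: 11111111  (ones: 8)
  rows 8-15 [x1,x2,x3=001]: 00000000  (ones: 0)
  rows 16-23 [x1,x2,x3=010]: 11111111  (ones: 8)
  rows 24-31 [x1,x2,x3=011]: 00000000  (ones: 0)
  rows 32-39 [x1,x2,x3=100]: 00000000  (ones: 0)
  rows 40-47 [x1,x2,x3=101]: 00000000  (ones: 0)
  rows 48-55 [x1,x2,x3=110]: 00000000  (ones: 0)
  rows 56-63 [x1,x2,x3=111]: 00000000  (ones: 0)
Satisfying assignments = 8+0+8+0+0+0+0+0 = 16

16


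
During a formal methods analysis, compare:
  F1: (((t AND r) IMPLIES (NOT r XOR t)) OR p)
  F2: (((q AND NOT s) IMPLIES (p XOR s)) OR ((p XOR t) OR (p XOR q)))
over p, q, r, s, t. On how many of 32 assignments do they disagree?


F1 = (((t AND r) IMPLIES (NOT r XOR t)) OR p)
F2 = (((q AND NOT s) IMPLIES (p XOR s)) OR ((p XOR t) OR (p XOR q)))
Evaluate both on each of 32 rows (bits = p,q,r,s,t):
  row 0 [00000]: F1=1 F2=1 -> 0
  row 1 [00001]: F1=1 F2=1 -> 0
  row 2 [00010]: F1=1 F2=1 -> 0
  row 3 [00011]: F1=1 F2=1 -> 0
  row 4 [00100]: F1=1 F2=1 -> 0
  row 5 [00101]: F1=1 F2=1 -> 0
  row 6 [00110]: F1=1 F2=1 -> 0
  row 7 [00111]: F1=1 F2=1 -> 0
  row 8 [01000]: F1=1 F2=1 -> 0
  row 9 [01001]: F1=1 F2=1 -> 0
  row 10 [01010]: F1=1 F2=1 -> 0
  row 11 [01011]: F1=1 F2=1 -> 0
  row 12 [01100]: F1=1 F2=1 -> 0
  row 13 [01101]: F1=1 F2=1 -> 0
  row 14 [01110]: F1=1 F2=1 -> 0
  row 15 [01111]: F1=1 F2=1 -> 0
  row 16 [10000]: F1=1 F2=1 -> 0
  row 17 [10001]: F1=1 F2=1 -> 0
  row 18 [10010]: F1=1 F2=1 -> 0
  row 19 [10011]: F1=1 F2=1 -> 0
  row 20 [10100]: F1=1 F2=1 -> 0
  row 21 [10101]: F1=1 F2=1 -> 0
  row 22 [10110]: F1=1 F2=1 -> 0
  row 23 [10111]: F1=1 F2=1 -> 0
  row 24 [11000]: F1=1 F2=1 -> 0
  row 25 [11001]: F1=1 F2=1 -> 0
  row 26 [11010]: F1=1 F2=1 -> 0
  row 27 [11011]: F1=1 F2=1 -> 0
  row 28 [11100]: F1=1 F2=1 -> 0
  row 29 [11101]: F1=1 F2=1 -> 0
  row 30 [11110]: F1=1 F2=1 -> 0
  row 31 [11111]: F1=1 F2=1 -> 0
Full result column, 8 rows per line (p,q fixed per line; r,s,t runs 000..111 left to right):
  rows 0-7 [p,q=00]: 00000000  (ones: 0)
  rows 8-15 [p,q=01]: 00000000  (ones: 0)
  rows 16-23 [p,q=10]: 00000000  (ones: 0)
  rows 24-31 [p,q=11]: 00000000  (ones: 0)
Disagreements = 0+0+0+0 = 0

0


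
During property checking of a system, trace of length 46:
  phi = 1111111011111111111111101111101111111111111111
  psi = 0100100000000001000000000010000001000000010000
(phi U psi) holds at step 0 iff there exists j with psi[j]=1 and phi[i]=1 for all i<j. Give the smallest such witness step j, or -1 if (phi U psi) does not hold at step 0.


(phi U psi) at 0: need smallest j with psi[j]=1 and phi[i]=1 for all i in [0,j).
Scan from step 0:
  step 0: phi=1, psi=0 -> continue
  step 1: psi=1 and phi held for [0,1) -> witness found
Witness step = 1

1


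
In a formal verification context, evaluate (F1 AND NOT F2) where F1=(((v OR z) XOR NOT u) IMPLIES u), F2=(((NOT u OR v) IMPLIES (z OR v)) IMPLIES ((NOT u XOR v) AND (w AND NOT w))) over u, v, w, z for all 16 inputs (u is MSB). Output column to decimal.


F1 = (((v OR z) XOR NOT u) IMPLIES u)
F2 = (((NOT u OR v) IMPLIES (z OR v)) IMPLIES ((NOT u XOR v) AND (w AND NOT w)))
Counterexample to F1=>F2 is where F1=1 and F2=0.
Evaluate each row (bits = u,v,w,z, MSB first):
  row 0 [0000]: F1=0 F2=1 -> F1&~F2 -> 0
  row 1 [0001]: F1=1 F2=0 -> F1&~F2 -> 1
  row 2 [0010]: F1=0 F2=1 -> F1&~F2 -> 0
  row 3 [0011]: F1=1 F2=0 -> F1&~F2 -> 1
  row 4 [0100]: F1=1 F2=0 -> F1&~F2 -> 1
  row 5 [0101]: F1=1 F2=0 -> F1&~F2 -> 1
  row 6 [0110]: F1=1 F2=0 -> F1&~F2 -> 1
  row 7 [0111]: F1=1 F2=0 -> F1&~F2 -> 1
  row 8 [1000]: F1=1 F2=0 -> F1&~F2 -> 1
  row 9 [1001]: F1=1 F2=0 -> F1&~F2 -> 1
  row 10 [1010]: F1=1 F2=0 -> F1&~F2 -> 1
  row 11 [1011]: F1=1 F2=0 -> F1&~F2 -> 1
  row 12 [1100]: F1=1 F2=0 -> F1&~F2 -> 1
  row 13 [1101]: F1=1 F2=0 -> F1&~F2 -> 1
  row 14 [1110]: F1=1 F2=0 -> F1&~F2 -> 1
  row 15 [1111]: F1=1 F2=0 -> F1&~F2 -> 1
Full result column, 4 rows per line (u,v fixed per line; w,z runs 00..11 left to right):
  rows 0-3 [u,v=00]: 0101  = hex 5
  rows 4-7 [u,v=01]: 1111  = hex F
  rows 8-11 [u,v=10]: 1111  = hex F
  rows 12-15 [u,v=11]: 1111  = hex F
Counterexample vector (row 0 .. row 15) = 0101111111111111
Output column grouped in 4s = 0101 1111 1111 1111 = 0x5FFF
Convert to decimal digit by digit (value = value*16 + digit):
  5 -> 5
  5*16 + 15 (F) = 95
  95*16 + 15 (F) = 1535
  1535*16 + 15 (F) = 24575
Decimal = 24575

24575


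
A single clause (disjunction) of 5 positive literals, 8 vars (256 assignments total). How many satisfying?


Step 1: Total=2^8=256
Step 2: Unsat when all 5 false: 2^3=8
Step 3: Sat=256-8=248

248


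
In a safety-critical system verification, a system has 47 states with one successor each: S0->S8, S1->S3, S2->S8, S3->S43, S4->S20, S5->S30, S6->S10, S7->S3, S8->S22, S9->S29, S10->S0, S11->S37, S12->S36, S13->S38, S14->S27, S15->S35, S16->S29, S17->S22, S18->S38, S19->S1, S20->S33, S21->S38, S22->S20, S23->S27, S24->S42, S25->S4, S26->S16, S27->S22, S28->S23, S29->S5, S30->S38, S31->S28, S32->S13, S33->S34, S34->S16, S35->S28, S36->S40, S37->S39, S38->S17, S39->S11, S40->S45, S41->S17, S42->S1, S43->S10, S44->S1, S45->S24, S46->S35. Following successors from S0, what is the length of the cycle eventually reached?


Trace from S0 until a state repeats:
  S0 -> S8 -> S22 -> S20 -> S33 -> S34 -> S16 -> S29 -> S5 -> S30 -> S38 -> S17 -> S22
S22 first seen at step 2, revisited at step 12.
Cycle length = 12 - 2 = 10

10


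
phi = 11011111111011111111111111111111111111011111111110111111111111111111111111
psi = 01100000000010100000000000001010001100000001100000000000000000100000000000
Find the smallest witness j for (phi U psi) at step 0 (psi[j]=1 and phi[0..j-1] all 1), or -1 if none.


(phi U psi) at 0: need smallest j with psi[j]=1 and phi[i]=1 for all i in [0,j).
Scan from step 0:
  step 0: phi=1, psi=0 -> continue
  step 1: psi=1 and phi held for [0,1) -> witness found
Witness step = 1

1


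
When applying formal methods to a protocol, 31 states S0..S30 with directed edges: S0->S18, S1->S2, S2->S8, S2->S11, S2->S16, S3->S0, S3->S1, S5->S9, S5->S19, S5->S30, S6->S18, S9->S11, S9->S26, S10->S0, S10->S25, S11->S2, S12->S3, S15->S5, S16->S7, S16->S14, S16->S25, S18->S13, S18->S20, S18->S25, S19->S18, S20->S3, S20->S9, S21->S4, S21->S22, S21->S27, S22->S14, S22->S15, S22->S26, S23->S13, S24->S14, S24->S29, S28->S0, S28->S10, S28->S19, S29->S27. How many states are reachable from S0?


BFS from S0:
  layer 0: {S0}
  layer 1: {S18}
  layer 2: {S13, S20, S25}
  layer 3: {S3, S9}
  layer 4: {S1, S11, S26}
  layer 5: {S2}
  layer 6: {S8, S16}
  layer 7: {S7, S14}
Reachable set: {S0, S1, S2, S3, S7, S8, S9, S11, S13, S14, S16, S18, S20, S25, S26}
Count = 15

15


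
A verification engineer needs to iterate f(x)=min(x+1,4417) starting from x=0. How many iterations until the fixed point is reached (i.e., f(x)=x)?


Step 1: x=0, cap=4417, increment=1
Step 2: x grows by 1 each step until capped at 4417; fixed point is x=4417
Step 3: iterations = ceil(4417/1) = 4417

4417


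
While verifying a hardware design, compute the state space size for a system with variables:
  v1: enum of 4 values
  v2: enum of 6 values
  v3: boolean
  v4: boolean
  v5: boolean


State space = product of domain sizes of all variables.
Domain sizes:
  v1 (enum of 4 values): 4
  v2 (enum of 6 values): 6
  v3 (boolean): 2
  v4 (boolean): 2
  v5 (boolean): 2
Product = 4 * 6 * 2 * 2 * 2 = 192

192


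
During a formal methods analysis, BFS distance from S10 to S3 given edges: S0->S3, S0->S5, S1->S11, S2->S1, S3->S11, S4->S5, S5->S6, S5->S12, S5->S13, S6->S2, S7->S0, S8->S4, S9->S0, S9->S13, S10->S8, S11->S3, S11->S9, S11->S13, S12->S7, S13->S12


BFS layer-by-layer from S10:
  dist 0: {S10}
  dist 1: {S8}
  dist 2: {S4}
  dist 3: {S5}
  dist 4: {S6, S12, S13}
  dist 5: {S2, S7}
  dist 6: {S0, S1}
  dist 7: {S3, S11}
  -> S3 reached at distance 7
Shortest path length = 7

7


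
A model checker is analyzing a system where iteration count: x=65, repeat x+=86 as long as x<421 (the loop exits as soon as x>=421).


Step 1: x goes from 65 toward 421 by 86; the body runs while x<421, so iterations = ceil((bound-start)/step)
Step 2: Distance=356
Step 3: ceil(356/86)=5

5


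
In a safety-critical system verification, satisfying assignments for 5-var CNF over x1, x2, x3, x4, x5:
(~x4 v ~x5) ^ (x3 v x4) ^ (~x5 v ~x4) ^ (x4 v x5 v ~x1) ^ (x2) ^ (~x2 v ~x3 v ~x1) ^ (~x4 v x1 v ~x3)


CNF with 7 clauses over 5 vars (32 assignments).
An assignment satisfies CNF iff every clause has >=1 true literal.
Check each row (bits = x1,x2,x3,x4,x5; clause T/F shown):
  row 0 [00000]: clauses=TFTTFTT -> 0
  row 1 [00001]: clauses=TFTTFTT -> 0
  row 2 [00010]: clauses=TTTTFTT -> 0
  row 3 [00011]: clauses=FTFTFTT -> 0
  row 4 [00100]: clauses=TTTTFTT -> 0
  row 5 [00101]: clauses=TTTTFTT -> 0
  row 6 [00110]: clauses=TTTTFTF -> 0
  row 7 [00111]: clauses=FTFTFTF -> 0
  row 8 [01000]: clauses=TFTTTTT -> 0
  row 9 [01001]: clauses=TFTTTTT -> 0
  row 10 [01010]: clauses=TTTTTTT -> 1
  row 11 [01011]: clauses=FTFTTTT -> 0
  row 12 [01100]: clauses=TTTTTTT -> 1
  row 13 [01101]: clauses=TTTTTTT -> 1
  row 14 [01110]: clauses=TTTTTTF -> 0
  row 15 [01111]: clauses=FTFTTTF -> 0
  row 16 [10000]: clauses=TFTFFTT -> 0
  row 17 [10001]: clauses=TFTTFTT -> 0
  row 18 [10010]: clauses=TTTTFTT -> 0
  row 19 [10011]: clauses=FTFTFTT -> 0
  row 20 [10100]: clauses=TTTFFTT -> 0
  row 21 [10101]: clauses=TTTTFTT -> 0
  row 22 [10110]: clauses=TTTTFTT -> 0
  row 23 [10111]: clauses=FTFTFTT -> 0
  row 24 [11000]: clauses=TFTFTTT -> 0
  row 25 [11001]: clauses=TFTTTTT -> 0
  row 26 [11010]: clauses=TTTTTTT -> 1
  row 27 [11011]: clauses=FTFTTTT -> 0
  row 28 [11100]: clauses=TTTFTFT -> 0
  row 29 [11101]: clauses=TTTTTFT -> 0
  row 30 [11110]: clauses=TTTTTFT -> 0
  row 31 [11111]: clauses=FTFTTFT -> 0
Full result column, 8 rows per line (x1,x2 fixed per line; x3,x4,x5 runs 000..111 left to right):
  rows 0-7 [x1,x2=00]: 00000000  (ones: 0)
  rows 8-15 [x1,x2=01]: 00101100  (ones: 3)
  rows 16-23 [x1,x2=10]: 00000000  (ones: 0)
  rows 24-31 [x1,x2=11]: 00100000  (ones: 1)
Satisfying assignments = 0+3+0+1 = 4

4


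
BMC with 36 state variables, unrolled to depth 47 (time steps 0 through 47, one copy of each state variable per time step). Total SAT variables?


BMC unrolls to depth k, creating one copy of each state var for steps 0..k.
Step count = 47 + 1 = 48 (steps 0 through 47)
Vars per step = 36
Total = 36 * 48 = 1728

1728


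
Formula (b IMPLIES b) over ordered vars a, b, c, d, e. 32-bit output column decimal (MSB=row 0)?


Formula: (b IMPLIES b) over a, b, c, d, e (32 rows)
Evaluate each row (bits = a,b,c,d,e, MSB first):
  row 0 [00000]: (0 IMPLIES 0) -> 1
  row 1 [00001]: (0 IMPLIES 0) -> 1
  row 2 [00010]: (0 IMPLIES 0) -> 1
  row 3 [00011]: (0 IMPLIES 0) -> 1
  row 4 [00100]: (0 IMPLIES 0) -> 1
  row 5 [00101]: (0 IMPLIES 0) -> 1
  row 6 [00110]: (0 IMPLIES 0) -> 1
  row 7 [00111]: (0 IMPLIES 0) -> 1
  row 8 [01000]: (1 IMPLIES 1) -> 1
  row 9 [01001]: (1 IMPLIES 1) -> 1
  row 10 [01010]: (1 IMPLIES 1) -> 1
  row 11 [01011]: (1 IMPLIES 1) -> 1
  row 12 [01100]: (1 IMPLIES 1) -> 1
  row 13 [01101]: (1 IMPLIES 1) -> 1
  row 14 [01110]: (1 IMPLIES 1) -> 1
  row 15 [01111]: (1 IMPLIES 1) -> 1
  row 16 [10000]: (0 IMPLIES 0) -> 1
  row 17 [10001]: (0 IMPLIES 0) -> 1
  row 18 [10010]: (0 IMPLIES 0) -> 1
  row 19 [10011]: (0 IMPLIES 0) -> 1
  row 20 [10100]: (0 IMPLIES 0) -> 1
  row 21 [10101]: (0 IMPLIES 0) -> 1
  row 22 [10110]: (0 IMPLIES 0) -> 1
  row 23 [10111]: (0 IMPLIES 0) -> 1
  row 24 [11000]: (1 IMPLIES 1) -> 1
  row 25 [11001]: (1 IMPLIES 1) -> 1
  row 26 [11010]: (1 IMPLIES 1) -> 1
  row 27 [11011]: (1 IMPLIES 1) -> 1
  row 28 [11100]: (1 IMPLIES 1) -> 1
  row 29 [11101]: (1 IMPLIES 1) -> 1
  row 30 [11110]: (1 IMPLIES 1) -> 1
  row 31 [11111]: (1 IMPLIES 1) -> 1
Full result column, 4 rows per line (a,b,c fixed per line; d,e runs 00..11 left to right):
  rows 0-3 [a,b,c=000]: 1111  = hex F
  rows 4-7 [a,b,c=001]: 1111  = hex F
  rows 8-11 [a,b,c=010]: 1111  = hex F
  rows 12-15 [a,b,c=011]: 1111  = hex F
  rows 16-19 [a,b,c=100]: 1111  = hex F
  rows 20-23 [a,b,c=101]: 1111  = hex F
  rows 24-27 [a,b,c=110]: 1111  = hex F
  rows 28-31 [a,b,c=111]: 1111  = hex F
Output column (row 0 .. row 31) = 11111111111111111111111111111111
Output column grouped in 4s = 1111 1111 1111 1111 1111 1111 1111 1111 = 0xFFFFFFFF
Convert to decimal digit by digit (value = value*16 + digit):
  F -> 15
  15*16 + 15 (F) = 255
  255*16 + 15 (F) = 4095
  4095*16 + 15 (F) = 65535
  65535*16 + 15 (F) = 1048575
  1048575*16 + 15 (F) = 16777215
  16777215*16 + 15 (F) = 268435455
  268435455*16 + 15 (F) = 4294967295
Decimal = 4294967295

4294967295


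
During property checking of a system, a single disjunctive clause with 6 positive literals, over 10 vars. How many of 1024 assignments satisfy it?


Step 1: Total=2^10=1024
Step 2: Unsat when all 6 false: 2^4=16
Step 3: Sat=1024-16=1008

1008


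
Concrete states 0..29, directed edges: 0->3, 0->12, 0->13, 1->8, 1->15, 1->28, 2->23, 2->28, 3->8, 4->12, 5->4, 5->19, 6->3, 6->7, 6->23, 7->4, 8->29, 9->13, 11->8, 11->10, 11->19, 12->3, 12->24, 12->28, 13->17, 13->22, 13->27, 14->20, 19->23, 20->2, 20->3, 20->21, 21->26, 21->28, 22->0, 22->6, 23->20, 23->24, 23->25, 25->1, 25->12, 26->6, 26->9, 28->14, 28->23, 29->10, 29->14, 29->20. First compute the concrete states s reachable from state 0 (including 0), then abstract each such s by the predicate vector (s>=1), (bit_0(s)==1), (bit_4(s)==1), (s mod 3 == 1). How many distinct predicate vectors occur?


BFS from 0:
Concrete reachable: {0, 1, 2, 3, 4, 6, 7, 8, 9, 10, 12, 13, 14, 15, 17, 20, 21, 22, 23, 24, 25, 26, 27, 28, 29}
Abstract via predicates (s>=1), (bit_0(s)==1), (bit_4(s)==1), (s mod 3 == 1):
  (0,0,0,0) <- {0}
  (1,0,0,0) <- {2, 6, 8, 12, 14}
  (1,0,0,1) <- {4, 10}
  (1,0,1,0) <- {20, 24, 26}
  (1,0,1,1) <- {22, 28}
  (1,1,0,0) <- {3, 9, 15}
  (1,1,0,1) <- {1, 7, 13}
  (1,1,1,0) <- {17, 21, 23, 27, 29}
  (1,1,1,1) <- {25}
Distinct abstract states = 9

9


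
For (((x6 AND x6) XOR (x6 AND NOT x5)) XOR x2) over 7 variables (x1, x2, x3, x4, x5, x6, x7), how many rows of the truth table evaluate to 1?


Formula: (((x6 AND x6) XOR (x6 AND NOT x5)) XOR x2) over 7 vars (128 rows)
Evaluate each row (x1, x2, x3, x4, x5, x6, x7 as bits, MSB first):
  row 0 [0000000]: (((0 AND 0) XOR (0 AND NOT 0)) XOR 0) -> 0
  row 1 [0000001]: (((0 AND 0) XOR (0 AND NOT 0)) XOR 0) -> 0
  row 2 [0000010]: (((1 AND 1) XOR (1 AND NOT 0)) XOR 0) -> 0
  row 3 [0000011]: (((1 AND 1) XOR (1 AND NOT 0)) XOR 0) -> 0
  row 4 [0000100]: (((0 AND 0) XOR (0 AND NOT 1)) XOR 0) -> 0
  (every remaining row is evaluated the same way; all 128 results are listed next)
Full result column, 8 rows per line (x1,x2,x3,x4 fixed per line; x5,x6,x7 runs 000..111 left to right):
  rows 0-7 [x1,x2,x3,x4=0000]: 00000011  (ones: 2)
  rows 8-15 [x1,x2,x3,x4=0001]: 00000011  (ones: 2)
  rows 16-23 [x1,x2,x3,x4=0010]: 00000011  (ones: 2)
  rows 24-31 [x1,x2,x3,x4=0011]: 00000011  (ones: 2)
  rows 32-39 [x1,x2,x3,x4=0100]: 11111100  (ones: 6)
  rows 40-47 [x1,x2,x3,x4=0101]: 11111100  (ones: 6)
  rows 48-55 [x1,x2,x3,x4=0110]: 11111100  (ones: 6)
  rows 56-63 [x1,x2,x3,x4=0111]: 11111100  (ones: 6)
  rows 64-71 [x1,x2,x3,x4=1000]: 00000011  (ones: 2)
  rows 72-79 [x1,x2,x3,x4=1001]: 00000011  (ones: 2)
  rows 80-87 [x1,x2,x3,x4=1010]: 00000011  (ones: 2)
  rows 88-95 [x1,x2,x3,x4=1011]: 00000011  (ones: 2)
  rows 96-103 [x1,x2,x3,x4=1100]: 11111100  (ones: 6)
  rows 104-111 [x1,x2,x3,x4=1101]: 11111100  (ones: 6)
  rows 112-119 [x1,x2,x3,x4=1110]: 11111100  (ones: 6)
  rows 120-127 [x1,x2,x3,x4=1111]: 11111100  (ones: 6)
Count of 1-rows = 2+2+2+2+6+6+6+6+2+2+2+2+6+6+6+6 = 64

64


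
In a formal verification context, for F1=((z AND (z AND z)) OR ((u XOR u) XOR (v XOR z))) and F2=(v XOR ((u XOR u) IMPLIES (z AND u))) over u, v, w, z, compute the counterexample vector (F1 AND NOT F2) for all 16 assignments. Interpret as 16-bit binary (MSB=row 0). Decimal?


F1 = ((z AND (z AND z)) OR ((u XOR u) XOR (v XOR z)))
F2 = (v XOR ((u XOR u) IMPLIES (z AND u)))
Counterexample to F1=>F2 is where F1=1 and F2=0.
Evaluate each row (bits = u,v,w,z, MSB first):
  row 0 [0000]: F1=0 F2=1 -> F1&~F2 -> 0
  row 1 [0001]: F1=1 F2=1 -> F1&~F2 -> 0
  row 2 [0010]: F1=0 F2=1 -> F1&~F2 -> 0
  row 3 [0011]: F1=1 F2=1 -> F1&~F2 -> 0
  row 4 [0100]: F1=1 F2=0 -> F1&~F2 -> 1
  row 5 [0101]: F1=1 F2=0 -> F1&~F2 -> 1
  row 6 [0110]: F1=1 F2=0 -> F1&~F2 -> 1
  row 7 [0111]: F1=1 F2=0 -> F1&~F2 -> 1
  row 8 [1000]: F1=0 F2=1 -> F1&~F2 -> 0
  row 9 [1001]: F1=1 F2=1 -> F1&~F2 -> 0
  row 10 [1010]: F1=0 F2=1 -> F1&~F2 -> 0
  row 11 [1011]: F1=1 F2=1 -> F1&~F2 -> 0
  row 12 [1100]: F1=1 F2=0 -> F1&~F2 -> 1
  row 13 [1101]: F1=1 F2=0 -> F1&~F2 -> 1
  row 14 [1110]: F1=1 F2=0 -> F1&~F2 -> 1
  row 15 [1111]: F1=1 F2=0 -> F1&~F2 -> 1
Full result column, 4 rows per line (u,v fixed per line; w,z runs 00..11 left to right):
  rows 0-3 [u,v=00]: 0000  = hex 0
  rows 4-7 [u,v=01]: 1111  = hex F
  rows 8-11 [u,v=10]: 0000  = hex 0
  rows 12-15 [u,v=11]: 1111  = hex F
Counterexample vector (row 0 .. row 15) = 0000111100001111
Output column grouped in 4s = 0000 1111 0000 1111 = 0x0F0F
Convert to decimal digit by digit (value = value*16 + digit):
  0 -> 0
  0*16 + 15 (F) = 15
  15*16 + 0 = 240
  240*16 + 15 (F) = 3855
Decimal = 3855

3855


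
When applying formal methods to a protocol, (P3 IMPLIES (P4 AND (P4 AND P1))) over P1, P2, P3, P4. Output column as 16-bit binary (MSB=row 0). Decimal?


Formula: (P3 IMPLIES (P4 AND (P4 AND P1))) over P1, P2, P3, P4 (16 rows)
Evaluate each row (bits = P1,P2,P3,P4, MSB first):
  row 0 [0000]: (0 IMPLIES (0 AND (0 AND 0))) -> 1
  row 1 [0001]: (0 IMPLIES (1 AND (1 AND 0))) -> 1
  row 2 [0010]: (1 IMPLIES (0 AND (0 AND 0))) -> 0
  row 3 [0011]: (1 IMPLIES (1 AND (1 AND 0))) -> 0
  row 4 [0100]: (0 IMPLIES (0 AND (0 AND 0))) -> 1
  row 5 [0101]: (0 IMPLIES (1 AND (1 AND 0))) -> 1
  row 6 [0110]: (1 IMPLIES (0 AND (0 AND 0))) -> 0
  row 7 [0111]: (1 IMPLIES (1 AND (1 AND 0))) -> 0
  row 8 [1000]: (0 IMPLIES (0 AND (0 AND 1))) -> 1
  row 9 [1001]: (0 IMPLIES (1 AND (1 AND 1))) -> 1
  row 10 [1010]: (1 IMPLIES (0 AND (0 AND 1))) -> 0
  row 11 [1011]: (1 IMPLIES (1 AND (1 AND 1))) -> 1
  row 12 [1100]: (0 IMPLIES (0 AND (0 AND 1))) -> 1
  row 13 [1101]: (0 IMPLIES (1 AND (1 AND 1))) -> 1
  row 14 [1110]: (1 IMPLIES (0 AND (0 AND 1))) -> 0
  row 15 [1111]: (1 IMPLIES (1 AND (1 AND 1))) -> 1
Full result column, 4 rows per line (P1,P2 fixed per line; P3,P4 runs 00..11 left to right):
  rows 0-3 [P1,P2=00]: 1100  = hex C
  rows 4-7 [P1,P2=01]: 1100  = hex C
  rows 8-11 [P1,P2=10]: 1101  = hex D
  rows 12-15 [P1,P2=11]: 1101  = hex D
Output column (row 0 .. row 15) = 1100110011011101
Output column grouped in 4s = 1100 1100 1101 1101 = 0xCCDD
Convert to decimal digit by digit (value = value*16 + digit):
  C -> 12
  12*16 + 12 (C) = 204
  204*16 + 13 (D) = 3277
  3277*16 + 13 (D) = 52445
Decimal = 52445

52445


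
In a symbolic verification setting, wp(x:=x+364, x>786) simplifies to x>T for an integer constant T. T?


Formula: wp(x:=E, P) = P[E/x] (substitute E for x in postcondition)
Step 1: Postcondition: x>786
Step 2: Substitute x+364 for x: x+364>786
Step 3: Solve for x: x > 786-364 = 422

422


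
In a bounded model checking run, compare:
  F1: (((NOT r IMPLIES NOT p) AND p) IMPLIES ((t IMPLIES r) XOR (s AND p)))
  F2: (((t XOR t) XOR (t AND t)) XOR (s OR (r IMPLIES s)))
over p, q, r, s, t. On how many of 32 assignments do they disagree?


F1 = (((NOT r IMPLIES NOT p) AND p) IMPLIES ((t IMPLIES r) XOR (s AND p)))
F2 = (((t XOR t) XOR (t AND t)) XOR (s OR (r IMPLIES s)))
Evaluate both on each of 32 rows (bits = p,q,r,s,t):
  row 0 [00000]: F1=1 F2=1 -> 0
  row 1 [00001]: F1=1 F2=0 (differ) -> 1
  row 2 [00010]: F1=1 F2=1 -> 0
  row 3 [00011]: F1=1 F2=0 (differ) -> 1
  row 4 [00100]: F1=1 F2=0 (differ) -> 1
  row 5 [00101]: F1=1 F2=1 -> 0
  row 6 [00110]: F1=1 F2=1 -> 0
  row 7 [00111]: F1=1 F2=0 (differ) -> 1
  row 8 [01000]: F1=1 F2=1 -> 0
  row 9 [01001]: F1=1 F2=0 (differ) -> 1
  row 10 [01010]: F1=1 F2=1 -> 0
  row 11 [01011]: F1=1 F2=0 (differ) -> 1
  row 12 [01100]: F1=1 F2=0 (differ) -> 1
  row 13 [01101]: F1=1 F2=1 -> 0
  row 14 [01110]: F1=1 F2=1 -> 0
  row 15 [01111]: F1=1 F2=0 (differ) -> 1
  row 16 [10000]: F1=1 F2=1 -> 0
  row 17 [10001]: F1=1 F2=0 (differ) -> 1
  row 18 [10010]: F1=1 F2=1 -> 0
  row 19 [10011]: F1=1 F2=0 (differ) -> 1
  row 20 [10100]: F1=1 F2=0 (differ) -> 1
  row 21 [10101]: F1=1 F2=1 -> 0
  row 22 [10110]: F1=0 F2=1 (differ) -> 1
  row 23 [10111]: F1=0 F2=0 -> 0
  row 24 [11000]: F1=1 F2=1 -> 0
  row 25 [11001]: F1=1 F2=0 (differ) -> 1
  row 26 [11010]: F1=1 F2=1 -> 0
  row 27 [11011]: F1=1 F2=0 (differ) -> 1
  row 28 [11100]: F1=1 F2=0 (differ) -> 1
  row 29 [11101]: F1=1 F2=1 -> 0
  row 30 [11110]: F1=0 F2=1 (differ) -> 1
  row 31 [11111]: F1=0 F2=0 -> 0
Full result column, 8 rows per line (p,q fixed per line; r,s,t runs 000..111 left to right):
  rows 0-7 [p,q=00]: 01011001  (ones: 4)
  rows 8-15 [p,q=01]: 01011001  (ones: 4)
  rows 16-23 [p,q=10]: 01011010  (ones: 4)
  rows 24-31 [p,q=11]: 01011010  (ones: 4)
Disagreements = 4+4+4+4 = 16

16
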